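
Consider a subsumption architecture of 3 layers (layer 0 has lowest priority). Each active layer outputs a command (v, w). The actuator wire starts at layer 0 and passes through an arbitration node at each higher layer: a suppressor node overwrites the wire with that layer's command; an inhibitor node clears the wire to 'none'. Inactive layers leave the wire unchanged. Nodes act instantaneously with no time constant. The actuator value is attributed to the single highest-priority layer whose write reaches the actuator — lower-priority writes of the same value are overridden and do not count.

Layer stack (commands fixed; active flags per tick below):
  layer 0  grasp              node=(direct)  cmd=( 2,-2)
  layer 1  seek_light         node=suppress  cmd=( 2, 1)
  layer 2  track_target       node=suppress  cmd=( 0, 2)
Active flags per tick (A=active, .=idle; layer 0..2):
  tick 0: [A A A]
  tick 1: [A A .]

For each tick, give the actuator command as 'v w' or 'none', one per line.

0 2
2 1

tick 0:
  [0] grasp on; wire := (2, -2)
  [1] seek_light on (suppress); wire := (2, 1)
  [2] track_target on (suppress); wire := (0, 2)
  output (0, 2)
tick 1:
  [0] grasp on; wire := (2, -2)
  [1] seek_light on (suppress); wire := (2, 1)
  [2] track_target off; pass (2, 1)
  output (2, 1)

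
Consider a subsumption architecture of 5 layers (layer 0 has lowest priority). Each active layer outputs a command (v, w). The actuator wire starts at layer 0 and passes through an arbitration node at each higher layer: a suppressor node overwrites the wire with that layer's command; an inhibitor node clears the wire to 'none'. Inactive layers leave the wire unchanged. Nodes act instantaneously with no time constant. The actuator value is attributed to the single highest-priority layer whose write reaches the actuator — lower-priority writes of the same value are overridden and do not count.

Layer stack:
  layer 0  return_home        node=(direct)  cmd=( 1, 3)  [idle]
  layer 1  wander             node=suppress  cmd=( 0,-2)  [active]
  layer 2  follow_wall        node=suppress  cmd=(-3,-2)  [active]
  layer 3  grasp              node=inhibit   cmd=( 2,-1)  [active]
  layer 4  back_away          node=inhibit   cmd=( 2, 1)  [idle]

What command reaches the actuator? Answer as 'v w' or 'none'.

[0] return_home off; wire := none
[1] wander on (suppress); wire := (0, -2)
[2] follow_wall on (suppress); wire := (-3, -2)
[3] grasp on (inhibit); wire := none
[4] back_away off; pass none
output none

none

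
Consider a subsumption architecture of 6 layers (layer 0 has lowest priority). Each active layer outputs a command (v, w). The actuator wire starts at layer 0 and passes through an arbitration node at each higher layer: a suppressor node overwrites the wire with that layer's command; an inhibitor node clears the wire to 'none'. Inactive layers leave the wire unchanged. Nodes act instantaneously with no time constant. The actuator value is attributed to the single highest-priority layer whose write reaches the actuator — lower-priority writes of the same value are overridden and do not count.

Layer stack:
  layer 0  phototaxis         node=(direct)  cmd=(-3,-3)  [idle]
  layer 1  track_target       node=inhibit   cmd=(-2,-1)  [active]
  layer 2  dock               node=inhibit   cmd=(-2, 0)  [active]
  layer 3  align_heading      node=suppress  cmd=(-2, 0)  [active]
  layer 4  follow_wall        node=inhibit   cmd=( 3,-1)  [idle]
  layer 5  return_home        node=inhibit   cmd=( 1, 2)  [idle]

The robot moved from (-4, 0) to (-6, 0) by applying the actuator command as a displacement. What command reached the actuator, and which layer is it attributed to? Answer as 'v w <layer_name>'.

-2 0 align_heading

displacement = (-6, 0) − (-4, 0) = (-2, 0)
layer 0 (phototaxis) idle — none
layer 1 (track_target) active — inhibits: none
layer 2 (dock) active — inhibits: none
layer 3 (align_heading) active — suppresses: (-2, 0)
layer 4 (follow_wall) idle — unchanged: (-2, 0)
layer 5 (return_home) idle — unchanged: (-2, 0)
→ actuator (-2, 0) — from layer 3 (align_heading)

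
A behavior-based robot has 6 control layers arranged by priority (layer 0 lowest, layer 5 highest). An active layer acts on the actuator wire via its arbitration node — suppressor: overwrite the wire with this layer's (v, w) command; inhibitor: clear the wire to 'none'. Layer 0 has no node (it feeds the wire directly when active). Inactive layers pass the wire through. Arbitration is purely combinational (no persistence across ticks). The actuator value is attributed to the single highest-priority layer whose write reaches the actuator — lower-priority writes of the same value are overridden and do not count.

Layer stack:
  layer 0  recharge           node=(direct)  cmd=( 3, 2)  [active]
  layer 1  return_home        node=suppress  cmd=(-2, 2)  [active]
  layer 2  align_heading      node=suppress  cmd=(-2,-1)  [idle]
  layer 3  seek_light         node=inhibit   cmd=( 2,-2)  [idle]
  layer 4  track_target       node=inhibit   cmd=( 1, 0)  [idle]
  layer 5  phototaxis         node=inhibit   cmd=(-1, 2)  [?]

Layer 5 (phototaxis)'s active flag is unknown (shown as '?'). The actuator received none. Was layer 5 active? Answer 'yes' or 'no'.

If layer 5 is active=yes:
  actuator would be none
If layer 5 is active=no:
  actuator would be (-2, 2)
Observed none, so layer 5 was active.

yes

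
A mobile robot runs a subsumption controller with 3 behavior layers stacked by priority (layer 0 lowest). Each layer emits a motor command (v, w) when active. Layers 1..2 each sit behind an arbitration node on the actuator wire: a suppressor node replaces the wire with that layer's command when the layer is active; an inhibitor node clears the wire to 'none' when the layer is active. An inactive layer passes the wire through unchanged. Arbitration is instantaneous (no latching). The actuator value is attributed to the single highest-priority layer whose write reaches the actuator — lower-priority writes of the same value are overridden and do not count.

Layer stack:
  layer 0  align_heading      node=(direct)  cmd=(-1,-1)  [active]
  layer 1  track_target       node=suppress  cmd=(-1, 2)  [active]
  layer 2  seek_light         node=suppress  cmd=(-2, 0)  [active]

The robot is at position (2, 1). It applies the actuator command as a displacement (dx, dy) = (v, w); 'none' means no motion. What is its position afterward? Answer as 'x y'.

0 1

layer 0 (align_heading) active — direct: (-1, -1)
layer 1 (track_target) active — suppresses: (-1, 2)
layer 2 (seek_light) active — suppresses: (-2, 0)
→ actuator (-2, 0)
position: (2, 1) + (-2, 0) = (0, 1)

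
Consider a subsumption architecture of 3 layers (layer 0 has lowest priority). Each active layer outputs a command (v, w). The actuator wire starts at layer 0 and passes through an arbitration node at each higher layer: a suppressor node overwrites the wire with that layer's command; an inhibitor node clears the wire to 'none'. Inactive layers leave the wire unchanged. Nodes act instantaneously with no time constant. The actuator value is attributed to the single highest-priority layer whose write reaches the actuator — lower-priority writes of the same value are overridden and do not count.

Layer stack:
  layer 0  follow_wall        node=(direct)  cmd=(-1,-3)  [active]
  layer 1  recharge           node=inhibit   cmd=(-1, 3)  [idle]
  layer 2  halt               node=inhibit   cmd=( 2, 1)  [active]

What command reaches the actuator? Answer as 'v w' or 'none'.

none

L0 follow_wall: active, feeds wire = (-1, -3)
L1 recharge: idle → wire stays (-1, -3)
L2 halt: active, inhibitor → wire = none
actuator = none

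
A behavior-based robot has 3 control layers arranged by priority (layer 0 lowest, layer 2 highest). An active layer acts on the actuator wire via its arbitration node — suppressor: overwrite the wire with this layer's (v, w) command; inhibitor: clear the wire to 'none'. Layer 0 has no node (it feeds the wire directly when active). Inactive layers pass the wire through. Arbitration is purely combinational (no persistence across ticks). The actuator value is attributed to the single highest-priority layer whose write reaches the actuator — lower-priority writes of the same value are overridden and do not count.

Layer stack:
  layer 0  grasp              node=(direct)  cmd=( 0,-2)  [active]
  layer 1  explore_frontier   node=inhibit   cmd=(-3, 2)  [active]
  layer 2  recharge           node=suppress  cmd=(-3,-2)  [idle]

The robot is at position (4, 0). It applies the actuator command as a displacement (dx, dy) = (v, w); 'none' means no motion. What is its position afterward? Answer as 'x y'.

4 0

L0 grasp: active, feeds wire = (0, -2)
L1 explore_frontier: active, inhibitor → wire = none
L2 recharge: idle → wire stays none
actuator = none
position: (4, 0) + none = (4, 0)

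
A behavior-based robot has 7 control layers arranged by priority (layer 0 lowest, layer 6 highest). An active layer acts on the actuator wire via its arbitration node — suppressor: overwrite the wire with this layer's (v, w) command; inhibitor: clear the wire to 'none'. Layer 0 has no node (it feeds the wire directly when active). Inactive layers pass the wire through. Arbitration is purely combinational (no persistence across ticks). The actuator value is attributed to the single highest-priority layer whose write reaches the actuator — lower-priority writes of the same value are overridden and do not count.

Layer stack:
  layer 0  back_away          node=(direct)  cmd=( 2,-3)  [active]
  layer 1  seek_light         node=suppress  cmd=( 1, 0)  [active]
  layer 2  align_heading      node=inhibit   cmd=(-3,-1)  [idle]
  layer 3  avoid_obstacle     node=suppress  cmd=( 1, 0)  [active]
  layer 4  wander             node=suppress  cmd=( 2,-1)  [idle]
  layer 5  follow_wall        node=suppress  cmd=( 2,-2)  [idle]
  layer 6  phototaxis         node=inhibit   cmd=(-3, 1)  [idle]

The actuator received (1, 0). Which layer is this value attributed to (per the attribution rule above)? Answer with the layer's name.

avoid_obstacle

L0 back_away: active, feeds wire = (2, -3)
L1 seek_light: active, suppressor → wire = (1, 0)
L2 align_heading: idle → wire stays (1, 0)
L3 avoid_obstacle: active, suppressor → wire = (1, 0)
L4 wander: idle → wire stays (1, 0)
L5 follow_wall: idle → wire stays (1, 0)
L6 phototaxis: idle → wire stays (1, 0)
actuator = (1, 0)
last writer: layer 3 = avoid_obstacle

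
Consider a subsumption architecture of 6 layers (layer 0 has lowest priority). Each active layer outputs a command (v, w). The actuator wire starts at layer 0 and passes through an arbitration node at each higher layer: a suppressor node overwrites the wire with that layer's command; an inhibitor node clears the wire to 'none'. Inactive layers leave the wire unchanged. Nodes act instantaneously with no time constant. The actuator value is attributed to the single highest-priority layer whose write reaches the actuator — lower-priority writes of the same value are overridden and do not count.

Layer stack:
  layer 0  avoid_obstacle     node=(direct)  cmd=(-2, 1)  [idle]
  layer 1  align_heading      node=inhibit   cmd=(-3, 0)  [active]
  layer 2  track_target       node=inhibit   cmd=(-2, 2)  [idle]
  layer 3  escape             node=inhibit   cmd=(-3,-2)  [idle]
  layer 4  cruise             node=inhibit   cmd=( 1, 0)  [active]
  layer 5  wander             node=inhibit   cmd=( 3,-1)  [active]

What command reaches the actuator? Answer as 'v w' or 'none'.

none

L0 avoid_obstacle: idle → wire = none
L1 align_heading: active, inhibitor → wire = none
L2 track_target: idle → wire stays none
L3 escape: idle → wire stays none
L4 cruise: active, inhibitor → wire = none
L5 wander: active, inhibitor → wire = none
actuator = none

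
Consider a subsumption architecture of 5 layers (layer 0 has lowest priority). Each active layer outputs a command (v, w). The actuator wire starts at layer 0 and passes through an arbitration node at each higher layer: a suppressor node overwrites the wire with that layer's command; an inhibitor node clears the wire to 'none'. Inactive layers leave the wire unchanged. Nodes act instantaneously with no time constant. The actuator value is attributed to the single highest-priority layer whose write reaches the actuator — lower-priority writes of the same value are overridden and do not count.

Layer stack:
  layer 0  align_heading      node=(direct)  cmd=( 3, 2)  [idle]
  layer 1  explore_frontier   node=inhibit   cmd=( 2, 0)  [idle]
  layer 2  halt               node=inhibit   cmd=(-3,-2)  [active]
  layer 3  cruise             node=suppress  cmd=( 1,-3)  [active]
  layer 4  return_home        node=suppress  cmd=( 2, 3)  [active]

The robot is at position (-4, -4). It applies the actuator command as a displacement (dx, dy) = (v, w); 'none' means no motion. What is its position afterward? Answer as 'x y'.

-2 -1

[0] align_heading off; wire := none
[1] explore_frontier off; pass none
[2] halt on (inhibit); wire := none
[3] cruise on (suppress); wire := (1, -3)
[4] return_home on (suppress); wire := (2, 3)
output (2, 3)
position: (-4, -4) + (2, 3) = (-2, -1)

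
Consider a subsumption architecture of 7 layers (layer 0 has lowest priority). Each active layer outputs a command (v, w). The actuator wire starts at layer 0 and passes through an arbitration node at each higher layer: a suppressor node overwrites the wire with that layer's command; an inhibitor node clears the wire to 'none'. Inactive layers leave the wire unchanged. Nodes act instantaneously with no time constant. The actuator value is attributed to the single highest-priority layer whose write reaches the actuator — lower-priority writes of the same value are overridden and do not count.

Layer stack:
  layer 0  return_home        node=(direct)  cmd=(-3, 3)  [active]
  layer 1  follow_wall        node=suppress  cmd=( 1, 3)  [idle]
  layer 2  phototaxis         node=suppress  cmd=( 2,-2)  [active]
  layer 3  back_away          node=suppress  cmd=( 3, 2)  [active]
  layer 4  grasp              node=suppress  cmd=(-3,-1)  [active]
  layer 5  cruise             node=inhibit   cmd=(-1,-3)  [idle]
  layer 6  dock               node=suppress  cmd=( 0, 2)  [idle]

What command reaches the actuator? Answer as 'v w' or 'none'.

L0 return_home: active, feeds wire = (-3, 3)
L1 follow_wall: idle → wire stays (-3, 3)
L2 phototaxis: active, suppressor → wire = (2, -2)
L3 back_away: active, suppressor → wire = (3, 2)
L4 grasp: active, suppressor → wire = (-3, -1)
L5 cruise: idle → wire stays (-3, -1)
L6 dock: idle → wire stays (-3, -1)
actuator = (-3, -1)

-3 -1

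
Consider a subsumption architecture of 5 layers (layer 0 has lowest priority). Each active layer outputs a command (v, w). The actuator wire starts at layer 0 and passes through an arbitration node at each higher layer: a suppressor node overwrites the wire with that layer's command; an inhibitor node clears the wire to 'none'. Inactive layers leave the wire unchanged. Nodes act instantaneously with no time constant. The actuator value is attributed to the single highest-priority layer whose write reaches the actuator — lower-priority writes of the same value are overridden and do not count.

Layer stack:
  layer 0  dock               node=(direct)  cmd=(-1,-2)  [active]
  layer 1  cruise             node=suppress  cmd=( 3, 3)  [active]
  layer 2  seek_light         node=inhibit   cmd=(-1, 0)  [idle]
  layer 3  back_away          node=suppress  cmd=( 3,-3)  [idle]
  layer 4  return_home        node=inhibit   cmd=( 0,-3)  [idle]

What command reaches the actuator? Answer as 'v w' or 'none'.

3 3

L0 dock: active, feeds wire = (-1, -2)
L1 cruise: active, suppressor → wire = (3, 3)
L2 seek_light: idle → wire stays (3, 3)
L3 back_away: idle → wire stays (3, 3)
L4 return_home: idle → wire stays (3, 3)
actuator = (3, 3)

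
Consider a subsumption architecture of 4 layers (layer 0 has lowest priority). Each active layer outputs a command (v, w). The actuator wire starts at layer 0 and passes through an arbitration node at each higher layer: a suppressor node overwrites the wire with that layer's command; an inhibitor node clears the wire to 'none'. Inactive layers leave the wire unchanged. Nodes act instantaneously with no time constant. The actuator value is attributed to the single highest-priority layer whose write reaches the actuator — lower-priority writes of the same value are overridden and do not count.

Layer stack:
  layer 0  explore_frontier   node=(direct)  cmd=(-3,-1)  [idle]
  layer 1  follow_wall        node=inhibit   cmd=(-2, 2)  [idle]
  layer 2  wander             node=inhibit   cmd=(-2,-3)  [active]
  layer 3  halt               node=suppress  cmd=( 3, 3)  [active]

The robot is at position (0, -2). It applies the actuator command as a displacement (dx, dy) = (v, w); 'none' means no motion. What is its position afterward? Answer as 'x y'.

[0] explore_frontier off; wire := none
[1] follow_wall off; pass none
[2] wander on (inhibit); wire := none
[3] halt on (suppress); wire := (3, 3)
output (3, 3)
position: (0, -2) + (3, 3) = (3, 1)

3 1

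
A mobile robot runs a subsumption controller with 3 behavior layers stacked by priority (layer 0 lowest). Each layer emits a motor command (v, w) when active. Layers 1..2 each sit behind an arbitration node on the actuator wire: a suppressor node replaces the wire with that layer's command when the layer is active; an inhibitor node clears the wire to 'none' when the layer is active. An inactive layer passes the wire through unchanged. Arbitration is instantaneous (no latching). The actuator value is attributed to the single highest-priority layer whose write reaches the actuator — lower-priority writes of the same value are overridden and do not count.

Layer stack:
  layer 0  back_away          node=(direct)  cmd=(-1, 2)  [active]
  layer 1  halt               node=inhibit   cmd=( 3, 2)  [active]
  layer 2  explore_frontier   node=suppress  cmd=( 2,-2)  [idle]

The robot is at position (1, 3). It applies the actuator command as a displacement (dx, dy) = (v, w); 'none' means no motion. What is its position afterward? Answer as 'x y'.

1 3

L0 back_away: active, feeds wire = (-1, 2)
L1 halt: active, inhibitor → wire = none
L2 explore_frontier: idle → wire stays none
actuator = none
position: (1, 3) + none = (1, 3)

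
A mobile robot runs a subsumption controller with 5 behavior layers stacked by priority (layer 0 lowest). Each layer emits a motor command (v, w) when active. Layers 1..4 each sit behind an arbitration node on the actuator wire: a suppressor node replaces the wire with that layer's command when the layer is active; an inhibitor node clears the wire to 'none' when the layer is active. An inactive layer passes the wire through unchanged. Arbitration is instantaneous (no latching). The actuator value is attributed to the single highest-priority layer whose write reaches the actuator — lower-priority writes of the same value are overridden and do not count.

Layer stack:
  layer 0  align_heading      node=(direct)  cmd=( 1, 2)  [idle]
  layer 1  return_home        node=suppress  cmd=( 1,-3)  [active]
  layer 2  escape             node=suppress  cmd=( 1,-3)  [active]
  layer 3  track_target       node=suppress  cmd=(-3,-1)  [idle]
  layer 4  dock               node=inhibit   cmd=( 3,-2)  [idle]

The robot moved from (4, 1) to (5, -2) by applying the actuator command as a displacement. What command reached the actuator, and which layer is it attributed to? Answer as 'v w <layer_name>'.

1 -3 escape

displacement = (5, -2) − (4, 1) = (1, -3)
L0 align_heading: idle → wire = none
L1 return_home: active, suppressor → wire = (1, -3)
L2 escape: active, suppressor → wire = (1, -3)
L3 track_target: idle → wire stays (1, -3)
L4 dock: idle → wire stays (1, -3)
actuator = (1, -3) — from layer 2 (escape)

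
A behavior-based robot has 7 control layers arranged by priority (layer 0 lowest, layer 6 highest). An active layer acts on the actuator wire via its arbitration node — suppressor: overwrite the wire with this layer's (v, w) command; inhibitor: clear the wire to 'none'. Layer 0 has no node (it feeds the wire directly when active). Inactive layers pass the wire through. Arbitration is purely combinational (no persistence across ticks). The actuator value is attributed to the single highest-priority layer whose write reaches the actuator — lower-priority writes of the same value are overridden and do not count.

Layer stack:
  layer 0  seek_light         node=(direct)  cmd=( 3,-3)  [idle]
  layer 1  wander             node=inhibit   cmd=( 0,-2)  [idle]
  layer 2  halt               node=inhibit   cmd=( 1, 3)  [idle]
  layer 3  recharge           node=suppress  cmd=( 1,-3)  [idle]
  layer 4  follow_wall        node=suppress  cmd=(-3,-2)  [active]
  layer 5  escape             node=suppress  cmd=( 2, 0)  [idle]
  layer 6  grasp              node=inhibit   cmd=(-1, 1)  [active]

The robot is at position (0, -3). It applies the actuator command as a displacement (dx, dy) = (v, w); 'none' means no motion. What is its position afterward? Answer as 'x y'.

0 -3

[0] seek_light off; wire := none
[1] wander off; pass none
[2] halt off; pass none
[3] recharge off; pass none
[4] follow_wall on (suppress); wire := (-3, -2)
[5] escape off; pass (-3, -2)
[6] grasp on (inhibit); wire := none
output none
position: (0, -3) + none = (0, -3)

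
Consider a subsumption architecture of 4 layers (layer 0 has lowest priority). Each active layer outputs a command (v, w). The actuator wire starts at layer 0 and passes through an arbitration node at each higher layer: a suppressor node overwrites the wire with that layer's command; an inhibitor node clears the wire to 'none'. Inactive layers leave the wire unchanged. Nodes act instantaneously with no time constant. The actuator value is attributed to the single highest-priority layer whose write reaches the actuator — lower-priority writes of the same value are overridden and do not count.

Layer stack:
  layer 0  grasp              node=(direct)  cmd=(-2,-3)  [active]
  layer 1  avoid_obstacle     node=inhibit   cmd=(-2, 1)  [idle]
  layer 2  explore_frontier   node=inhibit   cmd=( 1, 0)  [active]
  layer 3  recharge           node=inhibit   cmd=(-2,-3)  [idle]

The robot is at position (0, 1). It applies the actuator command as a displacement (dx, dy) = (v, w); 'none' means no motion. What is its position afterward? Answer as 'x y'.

[0] grasp on; wire := (-2, -3)
[1] avoid_obstacle off; pass (-2, -3)
[2] explore_frontier on (inhibit); wire := none
[3] recharge off; pass none
output none
position: (0, 1) + none = (0, 1)

0 1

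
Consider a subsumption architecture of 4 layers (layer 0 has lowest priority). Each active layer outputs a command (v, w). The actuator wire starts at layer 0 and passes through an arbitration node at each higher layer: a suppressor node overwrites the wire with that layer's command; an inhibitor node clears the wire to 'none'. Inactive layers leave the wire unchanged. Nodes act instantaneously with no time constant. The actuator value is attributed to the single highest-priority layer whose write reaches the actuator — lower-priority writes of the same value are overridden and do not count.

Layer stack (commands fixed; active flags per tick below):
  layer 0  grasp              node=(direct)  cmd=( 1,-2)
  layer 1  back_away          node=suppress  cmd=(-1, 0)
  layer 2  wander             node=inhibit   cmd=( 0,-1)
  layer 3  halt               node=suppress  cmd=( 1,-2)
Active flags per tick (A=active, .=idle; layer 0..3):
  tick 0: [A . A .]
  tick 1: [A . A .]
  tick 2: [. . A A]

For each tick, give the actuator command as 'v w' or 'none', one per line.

tick 0:
  layer 0 (grasp) active — direct: (1, -2)
  layer 1 (back_away) idle — unchanged: (1, -2)
  layer 2 (wander) active — inhibits: none
  layer 3 (halt) idle — unchanged: none
  → actuator none
tick 1:
  layer 0 (grasp) active — direct: (1, -2)
  layer 1 (back_away) idle — unchanged: (1, -2)
  layer 2 (wander) active — inhibits: none
  layer 3 (halt) idle — unchanged: none
  → actuator none
tick 2:
  layer 0 (grasp) idle — none
  layer 1 (back_away) idle — unchanged: none
  layer 2 (wander) active — inhibits: none
  layer 3 (halt) active — suppresses: (1, -2)
  → actuator (1, -2)

none
none
1 -2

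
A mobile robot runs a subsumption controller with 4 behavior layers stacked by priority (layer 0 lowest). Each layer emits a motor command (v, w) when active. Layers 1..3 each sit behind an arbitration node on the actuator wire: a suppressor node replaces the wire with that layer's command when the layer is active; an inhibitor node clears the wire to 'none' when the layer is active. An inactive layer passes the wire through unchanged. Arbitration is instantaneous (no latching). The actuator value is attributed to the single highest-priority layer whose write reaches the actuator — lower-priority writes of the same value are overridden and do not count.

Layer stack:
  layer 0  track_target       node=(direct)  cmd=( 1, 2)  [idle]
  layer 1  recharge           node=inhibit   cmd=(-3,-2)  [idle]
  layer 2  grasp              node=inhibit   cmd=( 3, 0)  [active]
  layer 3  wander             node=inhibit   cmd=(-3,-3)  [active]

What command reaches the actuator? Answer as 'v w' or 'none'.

L0 track_target: idle → wire = none
L1 recharge: idle → wire stays none
L2 grasp: active, inhibitor → wire = none
L3 wander: active, inhibitor → wire = none
actuator = none

none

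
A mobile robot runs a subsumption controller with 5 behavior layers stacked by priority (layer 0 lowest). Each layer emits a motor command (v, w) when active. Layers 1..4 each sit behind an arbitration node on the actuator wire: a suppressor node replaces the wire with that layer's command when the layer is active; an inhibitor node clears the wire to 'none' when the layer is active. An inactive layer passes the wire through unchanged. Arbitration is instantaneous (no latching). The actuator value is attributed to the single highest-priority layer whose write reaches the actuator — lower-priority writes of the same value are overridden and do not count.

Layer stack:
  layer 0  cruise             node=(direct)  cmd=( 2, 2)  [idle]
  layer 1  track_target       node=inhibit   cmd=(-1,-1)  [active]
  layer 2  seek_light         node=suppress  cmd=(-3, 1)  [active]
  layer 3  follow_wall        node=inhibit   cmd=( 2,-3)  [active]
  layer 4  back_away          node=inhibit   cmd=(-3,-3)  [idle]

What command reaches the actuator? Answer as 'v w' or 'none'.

layer 0 (cruise) idle — none
layer 1 (track_target) active — inhibits: none
layer 2 (seek_light) active — suppresses: (-3, 1)
layer 3 (follow_wall) active — inhibits: none
layer 4 (back_away) idle — unchanged: none
→ actuator none

none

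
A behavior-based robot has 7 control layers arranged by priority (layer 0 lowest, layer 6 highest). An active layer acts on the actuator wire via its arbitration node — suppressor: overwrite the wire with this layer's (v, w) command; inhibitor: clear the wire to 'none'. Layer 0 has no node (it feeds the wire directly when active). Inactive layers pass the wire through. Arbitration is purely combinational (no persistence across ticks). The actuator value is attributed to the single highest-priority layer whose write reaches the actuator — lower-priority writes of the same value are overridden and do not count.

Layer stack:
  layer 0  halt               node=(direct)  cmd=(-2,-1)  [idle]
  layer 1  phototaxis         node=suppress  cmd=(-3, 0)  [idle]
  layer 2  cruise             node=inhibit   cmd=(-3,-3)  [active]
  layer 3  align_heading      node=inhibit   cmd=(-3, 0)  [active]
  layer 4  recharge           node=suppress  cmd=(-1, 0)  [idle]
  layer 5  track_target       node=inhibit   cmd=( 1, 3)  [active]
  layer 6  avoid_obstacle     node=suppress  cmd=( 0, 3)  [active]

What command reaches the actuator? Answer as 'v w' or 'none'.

0 3

layer 0 (halt) idle — none
layer 1 (phototaxis) idle — unchanged: none
layer 2 (cruise) active — inhibits: none
layer 3 (align_heading) active — inhibits: none
layer 4 (recharge) idle — unchanged: none
layer 5 (track_target) active — inhibits: none
layer 6 (avoid_obstacle) active — suppresses: (0, 3)
→ actuator (0, 3)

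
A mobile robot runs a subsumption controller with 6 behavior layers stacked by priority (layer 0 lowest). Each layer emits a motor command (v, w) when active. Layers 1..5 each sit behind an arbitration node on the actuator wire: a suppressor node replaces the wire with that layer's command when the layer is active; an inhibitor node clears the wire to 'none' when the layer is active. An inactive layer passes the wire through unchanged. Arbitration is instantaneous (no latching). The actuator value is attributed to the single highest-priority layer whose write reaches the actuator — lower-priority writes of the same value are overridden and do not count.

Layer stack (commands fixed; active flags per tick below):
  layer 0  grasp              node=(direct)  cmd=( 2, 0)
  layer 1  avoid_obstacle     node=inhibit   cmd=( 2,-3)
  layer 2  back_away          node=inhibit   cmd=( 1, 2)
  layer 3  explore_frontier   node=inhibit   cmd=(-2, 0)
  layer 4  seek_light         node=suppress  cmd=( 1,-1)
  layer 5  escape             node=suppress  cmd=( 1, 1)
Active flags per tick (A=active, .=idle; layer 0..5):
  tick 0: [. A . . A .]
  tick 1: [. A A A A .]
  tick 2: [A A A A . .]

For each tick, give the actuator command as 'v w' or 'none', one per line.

tick 0:
  L0 grasp: idle → wire = none
  L1 avoid_obstacle: active, inhibitor → wire = none
  L2 back_away: idle → wire stays none
  L3 explore_frontier: idle → wire stays none
  L4 seek_light: active, suppressor → wire = (1, -1)
  L5 escape: idle → wire stays (1, -1)
  actuator = (1, -1)
tick 1:
  L0 grasp: idle → wire = none
  L1 avoid_obstacle: active, inhibitor → wire = none
  L2 back_away: active, inhibitor → wire = none
  L3 explore_frontier: active, inhibitor → wire = none
  L4 seek_light: active, suppressor → wire = (1, -1)
  L5 escape: idle → wire stays (1, -1)
  actuator = (1, -1)
tick 2:
  L0 grasp: active, feeds wire = (2, 0)
  L1 avoid_obstacle: active, inhibitor → wire = none
  L2 back_away: active, inhibitor → wire = none
  L3 explore_frontier: active, inhibitor → wire = none
  L4 seek_light: idle → wire stays none
  L5 escape: idle → wire stays none
  actuator = none

1 -1
1 -1
none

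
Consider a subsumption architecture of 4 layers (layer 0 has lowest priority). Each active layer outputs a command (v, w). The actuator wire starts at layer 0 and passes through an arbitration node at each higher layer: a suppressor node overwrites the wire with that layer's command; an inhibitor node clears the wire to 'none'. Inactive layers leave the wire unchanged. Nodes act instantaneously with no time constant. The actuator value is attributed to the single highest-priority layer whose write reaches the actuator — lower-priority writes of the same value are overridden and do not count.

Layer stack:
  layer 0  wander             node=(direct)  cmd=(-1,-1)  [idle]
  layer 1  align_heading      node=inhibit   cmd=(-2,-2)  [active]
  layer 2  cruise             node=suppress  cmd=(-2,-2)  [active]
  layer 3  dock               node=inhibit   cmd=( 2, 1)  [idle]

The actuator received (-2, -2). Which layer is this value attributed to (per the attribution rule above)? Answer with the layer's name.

cruise

[0] wander off; wire := none
[1] align_heading on (inhibit); wire := none
[2] cruise on (suppress); wire := (-2, -2)
[3] dock off; pass (-2, -2)
output (-2, -2)
last writer: layer 2 = cruise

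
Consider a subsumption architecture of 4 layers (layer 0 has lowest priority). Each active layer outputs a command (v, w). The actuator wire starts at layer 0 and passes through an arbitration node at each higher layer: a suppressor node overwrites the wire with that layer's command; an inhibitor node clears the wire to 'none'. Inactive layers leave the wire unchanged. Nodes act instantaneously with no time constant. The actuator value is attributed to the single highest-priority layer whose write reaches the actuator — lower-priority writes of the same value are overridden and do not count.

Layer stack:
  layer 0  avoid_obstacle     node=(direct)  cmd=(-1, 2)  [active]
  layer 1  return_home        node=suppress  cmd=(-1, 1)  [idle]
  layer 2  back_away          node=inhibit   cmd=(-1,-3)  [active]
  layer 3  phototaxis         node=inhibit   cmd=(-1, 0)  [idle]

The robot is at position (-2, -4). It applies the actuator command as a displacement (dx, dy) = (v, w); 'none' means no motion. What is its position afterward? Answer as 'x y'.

-2 -4

[0] avoid_obstacle on; wire := (-1, 2)
[1] return_home off; pass (-1, 2)
[2] back_away on (inhibit); wire := none
[3] phototaxis off; pass none
output none
position: (-2, -4) + none = (-2, -4)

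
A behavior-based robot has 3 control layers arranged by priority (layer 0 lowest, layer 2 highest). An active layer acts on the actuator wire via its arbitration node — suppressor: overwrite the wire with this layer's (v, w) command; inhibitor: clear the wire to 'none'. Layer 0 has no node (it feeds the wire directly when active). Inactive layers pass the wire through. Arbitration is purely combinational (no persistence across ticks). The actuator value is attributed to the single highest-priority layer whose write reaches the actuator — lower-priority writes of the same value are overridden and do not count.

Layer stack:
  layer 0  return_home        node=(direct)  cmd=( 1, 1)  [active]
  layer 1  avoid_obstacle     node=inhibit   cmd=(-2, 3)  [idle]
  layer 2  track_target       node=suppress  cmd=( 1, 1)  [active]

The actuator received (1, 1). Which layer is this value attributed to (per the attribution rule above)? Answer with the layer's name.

track_target

layer 0 (return_home) active — direct: (1, 1)
layer 1 (avoid_obstacle) idle — unchanged: (1, 1)
layer 2 (track_target) active — suppresses: (1, 1)
→ actuator (1, 1)
last writer: layer 2 = track_target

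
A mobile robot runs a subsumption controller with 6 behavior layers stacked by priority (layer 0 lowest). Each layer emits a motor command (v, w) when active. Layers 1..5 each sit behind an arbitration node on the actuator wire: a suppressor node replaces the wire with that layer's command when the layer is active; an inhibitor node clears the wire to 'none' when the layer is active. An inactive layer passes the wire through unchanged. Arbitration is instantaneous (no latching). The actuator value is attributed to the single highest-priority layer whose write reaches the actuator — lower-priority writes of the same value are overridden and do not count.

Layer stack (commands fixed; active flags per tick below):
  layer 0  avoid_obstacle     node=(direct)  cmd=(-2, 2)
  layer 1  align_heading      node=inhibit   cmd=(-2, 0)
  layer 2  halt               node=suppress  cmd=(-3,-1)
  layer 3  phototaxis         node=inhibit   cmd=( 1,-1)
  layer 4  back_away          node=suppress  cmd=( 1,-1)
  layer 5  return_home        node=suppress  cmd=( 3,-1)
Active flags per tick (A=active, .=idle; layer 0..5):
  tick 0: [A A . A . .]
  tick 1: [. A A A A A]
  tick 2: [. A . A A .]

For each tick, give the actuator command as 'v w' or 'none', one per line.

none
3 -1
1 -1

tick 0:
  L0 avoid_obstacle: active, feeds wire = (-2, 2)
  L1 align_heading: active, inhibitor → wire = none
  L2 halt: idle → wire stays none
  L3 phototaxis: active, inhibitor → wire = none
  L4 back_away: idle → wire stays none
  L5 return_home: idle → wire stays none
  actuator = none
tick 1:
  L0 avoid_obstacle: idle → wire = none
  L1 align_heading: active, inhibitor → wire = none
  L2 halt: active, suppressor → wire = (-3, -1)
  L3 phototaxis: active, inhibitor → wire = none
  L4 back_away: active, suppressor → wire = (1, -1)
  L5 return_home: active, suppressor → wire = (3, -1)
  actuator = (3, -1)
tick 2:
  L0 avoid_obstacle: idle → wire = none
  L1 align_heading: active, inhibitor → wire = none
  L2 halt: idle → wire stays none
  L3 phototaxis: active, inhibitor → wire = none
  L4 back_away: active, suppressor → wire = (1, -1)
  L5 return_home: idle → wire stays (1, -1)
  actuator = (1, -1)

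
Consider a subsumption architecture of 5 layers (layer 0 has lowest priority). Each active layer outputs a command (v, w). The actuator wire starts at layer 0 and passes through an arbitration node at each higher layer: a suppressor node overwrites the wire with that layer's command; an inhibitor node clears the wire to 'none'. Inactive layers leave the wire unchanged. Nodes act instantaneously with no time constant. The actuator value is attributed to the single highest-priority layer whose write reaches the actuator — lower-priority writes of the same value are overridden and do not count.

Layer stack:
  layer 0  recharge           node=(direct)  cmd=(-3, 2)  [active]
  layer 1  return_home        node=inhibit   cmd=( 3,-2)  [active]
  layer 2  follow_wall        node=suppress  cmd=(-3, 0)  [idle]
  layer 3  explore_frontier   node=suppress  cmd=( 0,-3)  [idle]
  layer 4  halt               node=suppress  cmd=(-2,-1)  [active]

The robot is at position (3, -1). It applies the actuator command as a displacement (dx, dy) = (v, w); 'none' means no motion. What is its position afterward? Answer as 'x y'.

layer 0 (recharge) active — direct: (-3, 2)
layer 1 (return_home) active — inhibits: none
layer 2 (follow_wall) idle — unchanged: none
layer 3 (explore_frontier) idle — unchanged: none
layer 4 (halt) active — suppresses: (-2, -1)
→ actuator (-2, -1)
position: (3, -1) + (-2, -1) = (1, -2)

1 -2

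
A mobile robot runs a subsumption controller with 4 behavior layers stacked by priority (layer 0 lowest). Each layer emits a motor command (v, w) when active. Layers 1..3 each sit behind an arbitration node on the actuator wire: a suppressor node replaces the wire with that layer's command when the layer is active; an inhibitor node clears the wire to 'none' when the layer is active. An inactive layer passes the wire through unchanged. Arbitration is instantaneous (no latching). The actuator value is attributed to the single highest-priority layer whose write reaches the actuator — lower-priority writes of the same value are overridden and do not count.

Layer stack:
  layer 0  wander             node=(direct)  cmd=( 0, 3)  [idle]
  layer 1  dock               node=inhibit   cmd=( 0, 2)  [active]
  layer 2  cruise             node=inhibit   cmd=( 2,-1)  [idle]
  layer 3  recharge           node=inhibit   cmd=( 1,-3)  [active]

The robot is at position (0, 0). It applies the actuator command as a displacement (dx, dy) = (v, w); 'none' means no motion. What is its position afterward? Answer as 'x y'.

0 0

layer 0 (wander) idle — none
layer 1 (dock) active — inhibits: none
layer 2 (cruise) idle — unchanged: none
layer 3 (recharge) active — inhibits: none
→ actuator none
position: (0, 0) + none = (0, 0)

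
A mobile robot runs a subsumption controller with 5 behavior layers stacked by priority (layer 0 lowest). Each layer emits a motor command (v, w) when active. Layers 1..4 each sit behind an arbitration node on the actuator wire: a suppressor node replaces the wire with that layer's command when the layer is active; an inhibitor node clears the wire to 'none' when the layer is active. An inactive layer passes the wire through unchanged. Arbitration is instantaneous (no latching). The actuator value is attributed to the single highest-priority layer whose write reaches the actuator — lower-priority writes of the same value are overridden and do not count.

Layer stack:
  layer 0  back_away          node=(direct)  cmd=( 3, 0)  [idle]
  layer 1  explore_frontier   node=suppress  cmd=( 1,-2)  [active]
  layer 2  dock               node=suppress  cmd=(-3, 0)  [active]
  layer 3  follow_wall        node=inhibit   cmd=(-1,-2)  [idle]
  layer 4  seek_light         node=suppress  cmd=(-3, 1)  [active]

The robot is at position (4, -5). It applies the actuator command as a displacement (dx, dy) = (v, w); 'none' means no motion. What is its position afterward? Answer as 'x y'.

1 -4

L0 back_away: idle → wire = none
L1 explore_frontier: active, suppressor → wire = (1, -2)
L2 dock: active, suppressor → wire = (-3, 0)
L3 follow_wall: idle → wire stays (-3, 0)
L4 seek_light: active, suppressor → wire = (-3, 1)
actuator = (-3, 1)
position: (4, -5) + (-3, 1) = (1, -4)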